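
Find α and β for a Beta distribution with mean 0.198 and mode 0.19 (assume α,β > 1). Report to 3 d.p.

Let s = α+β. Mean gives α = μs = 0.198s; mode gives (α−1)/(s−2) = 0.19.
Substituting: 0.198s − 1 = 0.19(s−2) = 0.19s − 0.38, so 0.008s = 0.62 and s = 77.5000.
Then α = 0.198×77.5000 = 15.345 and β = s−α = 62.155.

α = 15.345, β = 62.155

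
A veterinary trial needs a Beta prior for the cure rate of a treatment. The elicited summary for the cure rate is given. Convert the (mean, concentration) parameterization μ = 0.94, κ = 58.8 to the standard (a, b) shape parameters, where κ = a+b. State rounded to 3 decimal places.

a = 55.272, b = 3.528

Split κ in proportion μ : (1−μ): a = 0.94·58.8 = 55.272, b = 58.8 − 55.272 = 3.528.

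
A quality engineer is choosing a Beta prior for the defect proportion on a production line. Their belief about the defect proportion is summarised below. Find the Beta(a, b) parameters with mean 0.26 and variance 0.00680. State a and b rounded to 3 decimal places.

a = 7.096, b = 20.198

By moment matching, a+b = μ(1−μ)/σ² − 1 = (0.26·0.74)/0.00680 − 1 = 28.2941 − 1 = 27.2941.
Since a/(a+b) = μ, a = 0.26·27.2941 = 7.096 and b = 0.74·27.2941 = 20.198.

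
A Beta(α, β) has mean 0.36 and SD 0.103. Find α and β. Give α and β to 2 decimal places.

α = 7.46, β = 13.26

σ² = 0.103² = 0.010609.
With s = α+β, Var = μ(1−μ)/(s+1), so s+1 = (0.36×0.64)/0.010609 = 21.7174 and s = 20.7174.
α = μs = 7.46, β = (1−μ)s = 13.26.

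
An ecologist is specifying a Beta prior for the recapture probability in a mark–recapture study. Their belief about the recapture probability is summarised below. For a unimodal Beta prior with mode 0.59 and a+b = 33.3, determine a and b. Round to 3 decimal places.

a = 19.467, b = 13.833

Since the density peak of Beta(a,b) is at (a−1)/(a+b−2),
a = 1 + 0.59(33.3−2) = 19.467 and b = 33.3 − 19.467 = 13.833.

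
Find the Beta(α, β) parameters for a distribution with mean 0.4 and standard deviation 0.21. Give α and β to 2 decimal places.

σ² = 0.21² = 0.0441.
With s = α+β, Var = μ(1−μ)/(s+1), so s+1 = (0.4×0.6)/0.0441 = 5.4422 and s = 4.4422.
α = μs = 1.78, β = (1−μ)s = 2.67.

α = 1.78, β = 2.67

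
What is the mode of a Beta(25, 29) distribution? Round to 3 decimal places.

0.462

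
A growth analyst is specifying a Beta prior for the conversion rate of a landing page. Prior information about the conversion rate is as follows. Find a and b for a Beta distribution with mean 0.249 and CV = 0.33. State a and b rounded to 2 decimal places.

a = 6.65, b = 20.05

σ = CV·μ = 0.33×0.249 = 0.08217, so σ² = 0.006752.
s+1 = μ(1−μ)/σ² = 0.186999/0.006752 = 27.6957, so s = a+b = 26.6957.
a = μs = 6.65, b = (1−μ)s = 20.05.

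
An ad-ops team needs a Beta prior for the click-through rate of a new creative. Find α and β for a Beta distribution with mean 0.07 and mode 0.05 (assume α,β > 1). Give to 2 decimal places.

α = 3.15, β = 41.85

Let s = α+β. Mean gives α = μs = 0.07s; mode gives (α−1)/(s−2) = 0.05.
Substituting: 0.07s − 1 = 0.05(s−2) = 0.05s − 0.10, so 0.02s = 0.90 and s = 45.0000.
Then α = 0.07×45.0000 = 3.15 and β = s−α = 41.85.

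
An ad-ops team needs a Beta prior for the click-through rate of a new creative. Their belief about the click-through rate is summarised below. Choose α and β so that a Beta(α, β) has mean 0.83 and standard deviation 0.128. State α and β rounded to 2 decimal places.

First σ² = 0.016384. Setting α = μn, β = (1−μ)n with n = α+β,
μ(1−μ)/(n+1) = 0.016384 ⇒ n+1 = 0.1411/0.016384 = 8.6121 ⇒ n = 7.6121.
Hence α = 0.83×7.6121 = 6.32, β = 0.17×7.6121 = 1.29.

α = 6.32, β = 1.29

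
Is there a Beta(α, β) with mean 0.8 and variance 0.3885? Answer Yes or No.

A Beta with mean μ has variance μ(1−μ)/(α+β+1) < μ(1−μ).
Here μ(1−μ) = 0.8×0.2 = 0.16, and 0.3885 ≥ 0.16.

No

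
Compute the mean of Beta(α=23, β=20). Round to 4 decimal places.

0.5349

The Beta mean is α/(α+β) = 23/(23+20) = 0.5349.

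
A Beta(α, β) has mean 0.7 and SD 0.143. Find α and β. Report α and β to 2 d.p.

α = 6.49, β = 2.78

σ² = 0.143² = 0.020449.
With s = α+β, Var = μ(1−μ)/(s+1), so s+1 = (0.7×0.3)/0.020449 = 10.2695 and s = 9.2695.
α = μs = 6.49, β = (1−μ)s = 2.78.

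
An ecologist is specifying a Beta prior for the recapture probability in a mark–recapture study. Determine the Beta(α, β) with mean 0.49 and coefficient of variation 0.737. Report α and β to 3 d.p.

α = 0.449, β = 0.467

Var = (CV·μ)² = (0.737×0.49)² = 0.130415.
α+β = μ(1−μ)/Var − 1 = 0.2499/0.130415 − 1 = 0.9162.
Thus α = 0.49·0.9162 = 0.449 and β = 0.51·0.9162 = 0.467.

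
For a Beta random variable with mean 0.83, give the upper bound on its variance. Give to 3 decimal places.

Var = μ(1−μ)/(α+β+1), which approaches μ(1−μ) as α+β → 0.
So the supremum is μ(1−μ) = 0.83×0.17 = 0.141.

0.141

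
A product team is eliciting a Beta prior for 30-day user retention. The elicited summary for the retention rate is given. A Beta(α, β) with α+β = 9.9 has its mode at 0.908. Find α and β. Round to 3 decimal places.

For α,β>1 the mode is (α−1)/(α+β−2), so α = mode·(κ−2)+1 = 0.908×7.9+1 = 8.173.
And β = (1−mode)·(κ−2)+1 = 0.092×7.9+1 = 1.727.

α = 8.173, β = 1.727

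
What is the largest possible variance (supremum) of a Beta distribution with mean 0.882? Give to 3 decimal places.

0.104

For fixed mean μ the Beta variance is μ(1−μ)/(α+β+1), increasing as α+β decreases.
Its least upper bound (not attained) is μ(1−μ) = 0.882·0.118 = 0.104.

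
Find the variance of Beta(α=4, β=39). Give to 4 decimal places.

0.0019

α+β = 43 and αβ = 156, so Var = αβ/[(α+β)²(α+β+1)] = 156/81356 = 0.0019.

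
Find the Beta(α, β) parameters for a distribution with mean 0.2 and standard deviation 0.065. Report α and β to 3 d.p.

σ² = 0.065² = 0.004225.
With s = α+β, Var = μ(1−μ)/(s+1), so s+1 = (0.2×0.8)/0.004225 = 37.8698 and s = 36.8698.
α = μs = 7.374, β = (1−μ)s = 29.496.

α = 7.374, β = 29.496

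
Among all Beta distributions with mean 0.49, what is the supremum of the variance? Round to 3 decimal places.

0.250

For fixed mean μ the Beta variance is μ(1−μ)/(α+β+1), increasing as α+β decreases.
Its least upper bound (not attained) is μ(1−μ) = 0.49·0.51 = 0.250.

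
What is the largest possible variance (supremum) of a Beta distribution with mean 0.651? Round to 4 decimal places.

0.2272

For fixed mean μ the Beta variance is μ(1−μ)/(α+β+1), increasing as α+β decreases.
Its least upper bound (not attained) is μ(1−μ) = 0.651·0.349 = 0.2272.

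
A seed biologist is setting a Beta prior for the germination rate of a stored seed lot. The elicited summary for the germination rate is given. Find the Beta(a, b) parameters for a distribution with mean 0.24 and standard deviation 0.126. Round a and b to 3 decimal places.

σ² = 0.126² = 0.015876.
With s = a+b, Var = μ(1−μ)/(s+1), so s+1 = (0.24×0.76)/0.015876 = 11.4890 and s = 10.4890.
a = μs = 2.517, b = (1−μ)s = 7.972.

a = 2.517, b = 7.972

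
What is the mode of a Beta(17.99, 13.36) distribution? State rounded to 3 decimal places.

0.579

With α,β > 1, mode = (α−1)/(α+β−2) = 16.99/29.35 = 0.579.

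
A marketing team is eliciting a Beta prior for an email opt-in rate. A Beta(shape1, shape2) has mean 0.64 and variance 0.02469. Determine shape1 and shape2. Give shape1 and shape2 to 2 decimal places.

shape1 = 5.33, shape2 = 3.00

By moment matching, shape1+shape2 = μ(1−μ)/σ² − 1 = (0.64·0.36)/0.02469 − 1 = 9.3317 − 1 = 8.3317.
Since shape1/(shape1+shape2) = μ, shape1 = 0.64·8.3317 = 5.33 and shape2 = 0.36·8.3317 = 3.00.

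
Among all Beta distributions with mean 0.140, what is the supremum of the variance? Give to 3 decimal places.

Var = μ(1−μ)/(α+β+1), which approaches μ(1−μ) as α+β → 0.
So the supremum is μ(1−μ) = 0.140×0.860 = 0.120.

0.120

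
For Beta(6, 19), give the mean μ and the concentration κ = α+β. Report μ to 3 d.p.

κ = α+β = 6+19 = 25; μ = α/κ = 6/25 = 0.240.

μ = 0.240, κ = 25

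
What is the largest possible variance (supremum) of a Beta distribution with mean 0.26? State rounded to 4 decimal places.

0.1924

For fixed mean μ the Beta variance is μ(1−μ)/(α+β+1), increasing as α+β decreases.
Its least upper bound (not attained) is μ(1−μ) = 0.26·0.74 = 0.1924.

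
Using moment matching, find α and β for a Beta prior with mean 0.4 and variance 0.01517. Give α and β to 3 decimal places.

α = 5.928, β = 8.892

By moment matching, α+β = μ(1−μ)/σ² − 1 = (0.4·0.6)/0.01517 − 1 = 15.8207 − 1 = 14.8207.
Since α/(α+β) = μ, α = 0.4·14.8207 = 5.928 and β = 0.6·14.8207 = 8.892.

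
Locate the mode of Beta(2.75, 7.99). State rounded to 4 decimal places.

0.2002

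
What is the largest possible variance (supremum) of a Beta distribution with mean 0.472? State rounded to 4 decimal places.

Var = μ(1−μ)/(α+β+1), which approaches μ(1−μ) as α+β → 0.
So the supremum is μ(1−μ) = 0.472×0.528 = 0.2492.

0.2492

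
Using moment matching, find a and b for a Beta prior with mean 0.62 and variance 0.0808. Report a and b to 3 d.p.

a = 1.188, b = 0.728

By moment matching, a+b = μ(1−μ)/σ² − 1 = (0.62·0.38)/0.0808 − 1 = 2.9158 − 1 = 1.9158.
Since a/(a+b) = μ, a = 0.62·1.9158 = 1.188 and b = 0.38·1.9158 = 0.728.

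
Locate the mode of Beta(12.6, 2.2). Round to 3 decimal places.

0.906

With α,β > 1, mode = (α−1)/(α+β−2) = 11.6/12.8 = 0.906.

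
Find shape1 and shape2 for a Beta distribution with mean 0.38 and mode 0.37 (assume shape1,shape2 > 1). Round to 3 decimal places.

With s = shape1+shape2: μ = shape1/s and mode = (shape1−1)/(s−2). Eliminating shape1 = μs,
μs − 1 = m(s−2) ⇒ s(μ−m) = 1−2m ⇒ s = 0.26/0.01 = 26.0000.
So shape1 = μs = 9.880, shape2 = (1−μ)s = 16.120.

shape1 = 9.880, shape2 = 16.120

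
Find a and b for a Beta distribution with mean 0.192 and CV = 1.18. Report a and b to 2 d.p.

a = 0.39, b = 1.63

σ = CV·μ = 1.18×0.192 = 0.22656, so σ² = 0.051329.
s+1 = μ(1−μ)/σ² = 0.155136/0.051329 = 3.0224, so s = a+b = 2.0224.
a = μs = 0.39, b = (1−μ)s = 1.63.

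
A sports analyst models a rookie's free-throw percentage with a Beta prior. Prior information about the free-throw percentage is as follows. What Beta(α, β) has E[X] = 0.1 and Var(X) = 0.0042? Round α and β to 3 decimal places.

α = 2.043, β = 18.386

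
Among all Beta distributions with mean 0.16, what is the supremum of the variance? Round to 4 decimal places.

0.1344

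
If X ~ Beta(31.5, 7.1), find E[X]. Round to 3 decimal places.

E[X] = α/(α+β) = 31.5/38.6 = 0.816.

0.816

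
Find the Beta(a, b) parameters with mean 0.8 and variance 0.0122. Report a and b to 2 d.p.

a = 9.69, b = 2.42

Let s = a+b. The Beta variance is μ(1−μ)/(s+1).
So s+1 = μ(1−μ)/σ² = (0.8×0.2)/0.0122 = 0.16/0.0122 = 13.1148, giving s = 12.1148.
Then a = μs = 0.8×12.1148 = 9.69 and b = (1−μ)s = 0.2×12.1148 = 2.42.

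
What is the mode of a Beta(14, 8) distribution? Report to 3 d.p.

0.650

The density x^(α−1)(1−x)^(β−1) is maximised at (α−1)/(α+β−2) = 13/20 = 0.650.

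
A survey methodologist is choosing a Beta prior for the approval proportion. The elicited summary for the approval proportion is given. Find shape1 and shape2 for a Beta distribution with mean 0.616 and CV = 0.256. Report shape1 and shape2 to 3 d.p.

shape1 = 5.243, shape2 = 3.269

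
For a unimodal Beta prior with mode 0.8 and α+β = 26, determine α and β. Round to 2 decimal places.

For α,β>1 the mode is (α−1)/(α+β−2), so α = mode·(κ−2)+1 = 0.8×24+1 = 20.20.
And β = (1−mode)·(κ−2)+1 = 0.2×24+1 = 5.80.

α = 20.20, β = 5.80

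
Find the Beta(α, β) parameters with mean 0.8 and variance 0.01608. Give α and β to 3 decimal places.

Write ν = α+β; then α = μν and Var = μ(1−μ)/(ν+1).
ν = μ(1−μ)/Var − 1 = 0.16/0.01608 − 1 = 8.9502.
α = 0.8·8.9502 = 7.160, β = 0.2·8.9502 = 1.790.

α = 7.160, β = 1.790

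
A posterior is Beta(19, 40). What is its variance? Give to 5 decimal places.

0.00364

μ = 19/59 = 0.322034; Var = μ(1−μ)/(α+β+1) = 0.2183281/60 = 0.00364.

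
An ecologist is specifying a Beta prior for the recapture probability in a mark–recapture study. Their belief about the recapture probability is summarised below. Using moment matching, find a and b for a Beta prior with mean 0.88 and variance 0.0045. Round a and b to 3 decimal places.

a = 19.771, b = 2.696

By moment matching, a+b = μ(1−μ)/σ² − 1 = (0.88·0.12)/0.0045 − 1 = 23.4667 − 1 = 22.4667.
Since a/(a+b) = μ, a = 0.88·22.4667 = 19.771 and b = 0.12·22.4667 = 2.696.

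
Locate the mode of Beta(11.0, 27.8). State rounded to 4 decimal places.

The density x^(α−1)(1−x)^(β−1) is maximised at (α−1)/(α+β−2) = 10.0/36.8 = 0.2717.

0.2717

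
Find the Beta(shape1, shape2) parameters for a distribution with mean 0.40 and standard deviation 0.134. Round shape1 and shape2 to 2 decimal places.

shape1 = 4.95, shape2 = 7.42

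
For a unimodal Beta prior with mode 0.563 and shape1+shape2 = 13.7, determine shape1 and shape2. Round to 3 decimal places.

Since the density peak of Beta(shape1,shape2) is at (shape1−1)/(shape1+shape2−2),
shape1 = 1 + 0.563(13.7−2) = 7.587 and shape2 = 13.7 − 7.587 = 6.113.

shape1 = 7.587, shape2 = 6.113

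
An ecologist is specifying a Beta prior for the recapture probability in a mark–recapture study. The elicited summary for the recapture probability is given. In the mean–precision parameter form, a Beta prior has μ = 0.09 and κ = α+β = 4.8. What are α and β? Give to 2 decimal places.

α = μκ = 0.09×4.8 = 0.43 and β = (1−μ)κ = 0.91×4.8 = 4.37.

α = 0.43, β = 4.37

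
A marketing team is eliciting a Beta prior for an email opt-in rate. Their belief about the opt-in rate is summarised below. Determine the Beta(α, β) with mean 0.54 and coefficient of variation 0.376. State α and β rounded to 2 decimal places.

α = 2.71, β = 2.31

Var = (CV·μ)² = (0.376×0.54)² = 0.041225.
α+β = μ(1−μ)/Var − 1 = 0.2484/0.041225 − 1 = 5.0254.
Thus α = 0.54·5.0254 = 2.71 and β = 0.46·5.0254 = 2.31.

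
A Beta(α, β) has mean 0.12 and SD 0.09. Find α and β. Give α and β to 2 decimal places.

α = 1.44, β = 10.59

σ² = 0.09² = 0.0081.
With s = α+β, Var = μ(1−μ)/(s+1), so s+1 = (0.12×0.88)/0.0081 = 13.0370 and s = 12.0370.
α = μs = 1.44, β = (1−μ)s = 10.59.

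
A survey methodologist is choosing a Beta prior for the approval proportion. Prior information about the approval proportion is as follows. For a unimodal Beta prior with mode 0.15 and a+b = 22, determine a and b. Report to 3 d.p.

Since the density peak of Beta(a,b) is at (a−1)/(a+b−2),
a = 1 + 0.15(22−2) = 4.000 and b = 22 − 4.000 = 18.000.

a = 4.000, b = 18.000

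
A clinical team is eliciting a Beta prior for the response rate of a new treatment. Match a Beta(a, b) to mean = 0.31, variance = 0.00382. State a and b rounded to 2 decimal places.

By moment matching, a+b = μ(1−μ)/σ² − 1 = (0.31·0.69)/0.00382 − 1 = 55.9948 − 1 = 54.9948.
Since a/(a+b) = μ, a = 0.31·54.9948 = 17.05 and b = 0.69·54.9948 = 37.95.

a = 17.05, b = 37.95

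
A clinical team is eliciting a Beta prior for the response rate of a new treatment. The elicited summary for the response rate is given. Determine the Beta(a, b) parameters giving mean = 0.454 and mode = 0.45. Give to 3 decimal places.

Let s = a+b. Mean gives a = μs = 0.454s; mode gives (a−1)/(s−2) = 0.45.
Substituting: 0.454s − 1 = 0.45(s−2) = 0.45s − 0.90, so 0.004s = 0.10 and s = 25.0000.
Then a = 0.454×25.0000 = 11.350 and b = s−a = 13.650.

a = 11.350, b = 13.650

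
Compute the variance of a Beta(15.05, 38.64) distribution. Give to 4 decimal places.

0.0037

α+β = 53.69 and αβ = 581.5320, so Var = αβ/[(α+β)²(α+β+1)] = 581.5320/157650.274509 = 0.0037.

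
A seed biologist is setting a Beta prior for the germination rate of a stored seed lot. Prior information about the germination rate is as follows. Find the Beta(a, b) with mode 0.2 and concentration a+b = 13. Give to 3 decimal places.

Mode = (a−1)/(κ−2) with κ = a+b, so a−1 = 0.2·11 = 2.200.
a = 3.200; b = κ − a = 9.800.

a = 3.200, b = 9.800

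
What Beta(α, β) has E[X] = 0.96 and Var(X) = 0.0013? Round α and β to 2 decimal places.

α = 27.40, β = 1.14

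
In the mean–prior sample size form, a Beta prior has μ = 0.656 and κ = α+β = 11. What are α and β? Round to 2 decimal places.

α = 7.22, β = 3.78

α = μκ = 0.656×11 = 7.22 and β = (1−μ)κ = 0.344×11 = 3.78.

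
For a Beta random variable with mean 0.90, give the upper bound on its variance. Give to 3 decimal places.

0.090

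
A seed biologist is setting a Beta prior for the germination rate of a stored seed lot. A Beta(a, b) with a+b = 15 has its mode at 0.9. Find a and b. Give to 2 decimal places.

a = 12.70, b = 2.30

Mode = (a−1)/(κ−2) with κ = a+b, so a−1 = 0.9·13 = 11.70.
a = 12.70; b = κ − a = 2.30.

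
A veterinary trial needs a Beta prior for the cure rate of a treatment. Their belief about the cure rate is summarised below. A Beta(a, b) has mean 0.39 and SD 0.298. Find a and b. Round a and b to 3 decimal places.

First σ² = 0.088804. Setting a = μn, b = (1−μ)n with n = a+b,
μ(1−μ)/(n+1) = 0.088804 ⇒ n+1 = 0.2379/0.088804 = 2.6789 ⇒ n = 1.6789.
Hence a = 0.39×1.6789 = 0.655, b = 0.61×1.6789 = 1.024.

a = 0.655, b = 1.024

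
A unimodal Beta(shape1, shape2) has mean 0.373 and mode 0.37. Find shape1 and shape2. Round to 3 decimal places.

shape1 = 32.327, shape2 = 54.340

With s = shape1+shape2: μ = shape1/s and mode = (shape1−1)/(s−2). Eliminating shape1 = μs,
μs − 1 = m(s−2) ⇒ s(μ−m) = 1−2m ⇒ s = 0.26/0.003 = 86.6667.
So shape1 = μs = 32.327, shape2 = (1−μ)s = 54.340.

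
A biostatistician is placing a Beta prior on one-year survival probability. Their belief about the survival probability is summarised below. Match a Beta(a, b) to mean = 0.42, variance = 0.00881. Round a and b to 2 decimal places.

a = 11.19, b = 15.46

Write ν = a+b; then a = μν and Var = μ(1−μ)/(ν+1).
ν = μ(1−μ)/Var − 1 = 0.2436/0.00881 − 1 = 26.6504.
a = 0.42·26.6504 = 11.19, b = 0.58·26.6504 = 15.46.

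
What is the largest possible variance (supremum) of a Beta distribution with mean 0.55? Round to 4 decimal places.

0.2475

Var = μ(1−μ)/(α+β+1), which approaches μ(1−μ) as α+β → 0.
So the supremum is μ(1−μ) = 0.55×0.45 = 0.2475.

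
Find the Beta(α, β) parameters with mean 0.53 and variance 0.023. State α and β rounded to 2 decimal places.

Write ν = α+β; then α = μν and Var = μ(1−μ)/(ν+1).
ν = μ(1−μ)/Var − 1 = 0.2491/0.023 − 1 = 9.8304.
α = 0.53·9.8304 = 5.21, β = 0.47·9.8304 = 4.62.

α = 5.21, β = 4.62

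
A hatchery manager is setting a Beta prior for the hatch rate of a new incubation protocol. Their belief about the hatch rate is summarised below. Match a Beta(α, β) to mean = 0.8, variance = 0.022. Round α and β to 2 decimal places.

α = 5.02, β = 1.25

By moment matching, α+β = μ(1−μ)/σ² − 1 = (0.8·0.2)/0.022 − 1 = 7.2727 − 1 = 6.2727.
Since α/(α+β) = μ, α = 0.8·6.2727 = 5.02 and β = 0.2·6.2727 = 1.25.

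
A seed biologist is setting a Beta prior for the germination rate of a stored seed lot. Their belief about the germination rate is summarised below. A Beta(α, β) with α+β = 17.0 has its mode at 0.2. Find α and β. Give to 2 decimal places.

Mode = (α−1)/(κ−2) with κ = α+β, so α−1 = 0.2·15.0 = 3.00.
α = 4.00; β = κ − α = 13.00.

α = 4.00, β = 13.00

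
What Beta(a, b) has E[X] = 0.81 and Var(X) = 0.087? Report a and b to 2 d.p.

a = 0.62, b = 0.15

Write ν = a+b; then a = μν and Var = μ(1−μ)/(ν+1).
ν = μ(1−μ)/Var − 1 = 0.1539/0.087 − 1 = 0.7690.
a = 0.81·0.7690 = 0.62, b = 0.19·0.7690 = 0.15.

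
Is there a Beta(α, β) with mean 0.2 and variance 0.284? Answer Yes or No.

The Beta variance bound is σ² < μ(1−μ).
Here μ(1−μ) = 0.2×0.8 = 0.16, and 0.284 ≥ 0.16.

No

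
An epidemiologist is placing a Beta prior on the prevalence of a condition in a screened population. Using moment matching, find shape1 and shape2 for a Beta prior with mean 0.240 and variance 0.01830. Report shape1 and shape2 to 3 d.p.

By moment matching, shape1+shape2 = μ(1−μ)/σ² − 1 = (0.240·0.760)/0.01830 − 1 = 9.9672 − 1 = 8.9672.
Since shape1/(shape1+shape2) = μ, shape1 = 0.240·8.9672 = 2.152 and shape2 = 0.760·8.9672 = 6.815.

shape1 = 2.152, shape2 = 6.815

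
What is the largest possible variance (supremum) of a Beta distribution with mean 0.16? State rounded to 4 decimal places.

For fixed mean μ the Beta variance is μ(1−μ)/(α+β+1), increasing as α+β decreases.
Its least upper bound (not attained) is μ(1−μ) = 0.16·0.84 = 0.1344.

0.1344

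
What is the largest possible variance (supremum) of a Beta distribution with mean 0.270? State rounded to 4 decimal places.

Var = μ(1−μ)/(α+β+1), which approaches μ(1−μ) as α+β → 0.
So the supremum is μ(1−μ) = 0.270×0.730 = 0.1971.

0.1971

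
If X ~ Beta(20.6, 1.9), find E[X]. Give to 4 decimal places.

0.9156

The Beta mean is α/(α+β) = 20.6/(20.6+1.9) = 0.9156.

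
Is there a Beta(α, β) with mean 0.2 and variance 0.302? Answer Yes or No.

A Beta with mean μ has variance μ(1−μ)/(α+β+1) < μ(1−μ).
Here μ(1−μ) = 0.2×0.8 = 0.16, and 0.302 ≥ 0.16.

No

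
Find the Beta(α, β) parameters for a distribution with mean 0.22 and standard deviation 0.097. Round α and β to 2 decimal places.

α = 3.79, β = 13.45

Variance = 0.097² = 0.009409. The moment-matching identity α+β = μ(1−μ)/Var − 1 gives
α+β = 0.1716/0.009409 − 1 = 17.2379, so α = μ·17.2379 = 3.79 and β = (1−μ)·17.2379 = 13.45.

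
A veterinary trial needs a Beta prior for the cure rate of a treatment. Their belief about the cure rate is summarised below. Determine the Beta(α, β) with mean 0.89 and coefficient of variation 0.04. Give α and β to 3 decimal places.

α = 67.860, β = 8.387

Var = (CV·μ)² = (0.04×0.89)² = 0.001267.
α+β = μ(1−μ)/Var − 1 = 0.0979/0.001267 − 1 = 76.2472.
Thus α = 0.89·76.2472 = 67.860 and β = 0.11·76.2472 = 8.387.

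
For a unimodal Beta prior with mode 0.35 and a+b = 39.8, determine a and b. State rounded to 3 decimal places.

a = 14.230, b = 25.570

Since the density peak of Beta(a,b) is at (a−1)/(a+b−2),
a = 1 + 0.35(39.8−2) = 14.230 and b = 39.8 − 14.230 = 25.570.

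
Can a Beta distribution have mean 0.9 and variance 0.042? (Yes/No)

Yes

The Beta variance bound is σ² < μ(1−μ).
Here μ(1−μ) = 0.9×0.1 = 0.09, and 0.042 < 0.09.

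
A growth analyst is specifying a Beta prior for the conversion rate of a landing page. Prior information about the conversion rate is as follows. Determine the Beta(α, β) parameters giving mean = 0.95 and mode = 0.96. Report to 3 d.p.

α = 87.400, β = 4.600

With s = α+β: μ = α/s and mode = (α−1)/(s−2). Eliminating α = μs,
μs − 1 = m(s−2) ⇒ s(μ−m) = 1−2m ⇒ s = -0.92/-0.01 = 92.0000.
So α = μs = 87.400, β = (1−μ)s = 4.600.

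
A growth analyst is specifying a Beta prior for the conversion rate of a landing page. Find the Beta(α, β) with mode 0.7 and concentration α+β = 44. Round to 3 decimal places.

Since the density peak of Beta(α,β) is at (α−1)/(α+β−2),
α = 1 + 0.7(44−2) = 30.400 and β = 44 − 30.400 = 13.600.

α = 30.400, β = 13.600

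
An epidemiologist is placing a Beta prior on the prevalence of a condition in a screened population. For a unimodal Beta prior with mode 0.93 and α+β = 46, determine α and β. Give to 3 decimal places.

Since the density peak of Beta(α,β) is at (α−1)/(α+β−2),
α = 1 + 0.93(46−2) = 41.920 and β = 46 − 41.920 = 4.080.

α = 41.920, β = 4.080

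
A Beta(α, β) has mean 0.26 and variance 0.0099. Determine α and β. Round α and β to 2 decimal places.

α = 4.79, β = 13.64

Write ν = α+β; then α = μν and Var = μ(1−μ)/(ν+1).
ν = μ(1−μ)/Var − 1 = 0.1924/0.0099 − 1 = 18.4343.
α = 0.26·18.4343 = 4.79, β = 0.74·18.4343 = 13.64.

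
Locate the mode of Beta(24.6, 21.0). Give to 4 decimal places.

The density x^(α−1)(1−x)^(β−1) is maximised at (α−1)/(α+β−2) = 23.6/43.6 = 0.5413.

0.5413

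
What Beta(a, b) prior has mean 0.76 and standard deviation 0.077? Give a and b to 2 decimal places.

First σ² = 0.005929. Setting a = μn, b = (1−μ)n with n = a+b,
μ(1−μ)/(n+1) = 0.005929 ⇒ n+1 = 0.1824/0.005929 = 30.7640 ⇒ n = 29.7640.
Hence a = 0.76×29.7640 = 22.62, b = 0.24×29.7640 = 7.14.

a = 22.62, b = 7.14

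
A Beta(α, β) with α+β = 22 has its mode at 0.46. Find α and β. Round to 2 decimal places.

α = 10.20, β = 11.80

Since the density peak of Beta(α,β) is at (α−1)/(α+β−2),
α = 1 + 0.46(22−2) = 10.20 and β = 22 − 10.20 = 11.80.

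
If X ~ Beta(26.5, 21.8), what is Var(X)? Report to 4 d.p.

0.0050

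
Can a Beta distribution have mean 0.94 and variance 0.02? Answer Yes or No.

A Beta with mean μ has variance μ(1−μ)/(α+β+1) < μ(1−μ).
Here μ(1−μ) = 0.94×0.06 = 0.0564, and 0.02 < 0.0564.

Yes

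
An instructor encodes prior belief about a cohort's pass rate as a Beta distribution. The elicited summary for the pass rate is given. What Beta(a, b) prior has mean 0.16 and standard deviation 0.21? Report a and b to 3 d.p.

a = 0.328, b = 1.720

First σ² = 0.0441. Setting a = μn, b = (1−μ)n with n = a+b,
μ(1−μ)/(n+1) = 0.0441 ⇒ n+1 = 0.1344/0.0441 = 3.0476 ⇒ n = 2.0476.
Hence a = 0.16×2.0476 = 0.328, b = 0.84×2.0476 = 1.720.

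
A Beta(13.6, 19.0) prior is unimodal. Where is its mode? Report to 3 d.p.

0.412

With α,β > 1, mode = (α−1)/(α+β−2) = 12.6/30.6 = 0.412.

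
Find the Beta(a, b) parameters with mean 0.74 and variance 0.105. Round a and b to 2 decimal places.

a = 0.62, b = 0.22

By moment matching, a+b = μ(1−μ)/σ² − 1 = (0.74·0.26)/0.105 − 1 = 1.8324 − 1 = 0.8324.
Since a/(a+b) = μ, a = 0.74·0.8324 = 0.62 and b = 0.26·0.8324 = 0.22.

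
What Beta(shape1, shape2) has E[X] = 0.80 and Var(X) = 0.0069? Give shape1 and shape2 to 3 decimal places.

shape1 = 17.751, shape2 = 4.438

Let s = shape1+shape2. The Beta variance is μ(1−μ)/(s+1).
So s+1 = μ(1−μ)/σ² = (0.80×0.20)/0.0069 = 0.1600/0.0069 = 23.1884, giving s = 22.1884.
Then shape1 = μs = 0.80×22.1884 = 17.751 and shape2 = (1−μ)s = 0.20×22.1884 = 4.438.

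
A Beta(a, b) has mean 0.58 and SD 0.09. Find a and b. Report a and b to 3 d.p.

a = 16.863, b = 12.211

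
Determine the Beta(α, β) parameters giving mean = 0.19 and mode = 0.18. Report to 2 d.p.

α = 12.16, β = 51.84

Let s = α+β. Mean gives α = μs = 0.19s; mode gives (α−1)/(s−2) = 0.18.
Substituting: 0.19s − 1 = 0.18(s−2) = 0.18s − 0.36, so 0.01s = 0.64 and s = 64.0000.
Then α = 0.19×64.0000 = 12.16 and β = s−α = 51.84.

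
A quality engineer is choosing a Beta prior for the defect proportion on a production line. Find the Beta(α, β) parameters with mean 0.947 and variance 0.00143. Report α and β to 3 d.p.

α = 32.291, β = 1.807

Let s = α+β. The Beta variance is μ(1−μ)/(s+1).
So s+1 = μ(1−μ)/σ² = (0.947×0.053)/0.00143 = 0.050191/0.00143 = 35.0986, giving s = 34.0986.
Then α = μs = 0.947×34.0986 = 32.291 and β = (1−μ)s = 0.053×34.0986 = 1.807.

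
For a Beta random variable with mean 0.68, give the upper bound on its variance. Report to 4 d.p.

0.2176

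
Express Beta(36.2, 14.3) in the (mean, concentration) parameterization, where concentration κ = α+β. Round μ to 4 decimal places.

κ = α+β = 36.2+14.3 = 50.5; μ = α/κ = 36.2/50.5 = 0.7168.

μ = 0.7168, κ = 50.5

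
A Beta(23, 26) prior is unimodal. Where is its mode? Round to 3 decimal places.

The density x^(α−1)(1−x)^(β−1) is maximised at (α−1)/(α+β−2) = 22/47 = 0.468.

0.468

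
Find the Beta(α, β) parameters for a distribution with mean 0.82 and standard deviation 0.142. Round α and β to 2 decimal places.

α = 5.18, β = 1.14

First σ² = 0.020164. Setting α = μn, β = (1−μ)n with n = α+β,
μ(1−μ)/(n+1) = 0.020164 ⇒ n+1 = 0.1476/0.020164 = 7.3200 ⇒ n = 6.3200.
Hence α = 0.82×6.3200 = 5.18, β = 0.18×6.3200 = 1.14.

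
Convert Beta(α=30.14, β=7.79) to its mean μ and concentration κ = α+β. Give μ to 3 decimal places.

μ = 0.795, κ = 37.93

κ = α+β = 30.14+7.79 = 37.93; μ = α/κ = 30.14/37.93 = 0.795.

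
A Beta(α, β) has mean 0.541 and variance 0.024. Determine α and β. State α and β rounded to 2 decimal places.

α = 5.06, β = 4.29

By moment matching, α+β = μ(1−μ)/σ² − 1 = (0.541·0.459)/0.024 − 1 = 10.3466 − 1 = 9.3466.
Since α/(α+β) = μ, α = 0.541·9.3466 = 5.06 and β = 0.459·9.3466 = 4.29.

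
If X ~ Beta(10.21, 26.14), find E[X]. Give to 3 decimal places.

The Beta mean is α/(α+β) = 10.21/(10.21+26.14) = 0.281.

0.281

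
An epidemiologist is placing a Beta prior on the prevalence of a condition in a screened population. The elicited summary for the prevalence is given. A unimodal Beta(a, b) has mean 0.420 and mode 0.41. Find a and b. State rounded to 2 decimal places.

a = 7.56, b = 10.44

With s = a+b: μ = a/s and mode = (a−1)/(s−2). Eliminating a = μs,
μs − 1 = m(s−2) ⇒ s(μ−m) = 1−2m ⇒ s = 0.18/0.010 = 18.0000.
So a = μs = 7.56, b = (1−μ)s = 10.44.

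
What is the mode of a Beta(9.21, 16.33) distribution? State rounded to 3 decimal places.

The density x^(α−1)(1−x)^(β−1) is maximised at (α−1)/(α+β−2) = 8.21/23.54 = 0.349.

0.349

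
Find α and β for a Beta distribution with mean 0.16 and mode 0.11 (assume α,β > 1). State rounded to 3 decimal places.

With s = α+β: μ = α/s and mode = (α−1)/(s−2). Eliminating α = μs,
μs − 1 = m(s−2) ⇒ s(μ−m) = 1−2m ⇒ s = 0.78/0.05 = 15.6000.
So α = μs = 2.496, β = (1−μ)s = 13.104.

α = 2.496, β = 13.104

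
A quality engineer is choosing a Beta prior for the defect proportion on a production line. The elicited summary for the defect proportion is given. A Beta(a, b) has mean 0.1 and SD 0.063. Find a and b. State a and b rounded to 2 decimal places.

a = 2.17, b = 19.51

σ² = 0.063² = 0.003969.
With s = a+b, Var = μ(1−μ)/(s+1), so s+1 = (0.1×0.9)/0.003969 = 22.6757 and s = 21.6757.
a = μs = 2.17, b = (1−μ)s = 19.51.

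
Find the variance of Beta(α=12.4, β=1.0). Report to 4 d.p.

α+β = 13.4 and αβ = 12.40, so Var = αβ/[(α+β)²(α+β+1)] = 12.40/2585.664 = 0.0048.

0.0048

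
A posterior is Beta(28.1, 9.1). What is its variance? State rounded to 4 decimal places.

0.0048

α+β = 37.2 and αβ = 255.71, so Var = αβ/[(α+β)²(α+β+1)] = 255.71/52862.688 = 0.0048.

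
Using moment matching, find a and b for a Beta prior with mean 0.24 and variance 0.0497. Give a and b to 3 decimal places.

By moment matching, a+b = μ(1−μ)/σ² − 1 = (0.24·0.76)/0.0497 − 1 = 3.6700 − 1 = 2.6700.
Since a/(a+b) = μ, a = 0.24·2.6700 = 0.641 and b = 0.76·2.6700 = 2.029.

a = 0.641, b = 2.029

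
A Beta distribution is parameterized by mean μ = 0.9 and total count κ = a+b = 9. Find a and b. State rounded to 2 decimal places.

a = 8.10, b = 0.90

a = μκ = 0.9×9 = 8.10 and b = (1−μ)κ = 0.1×9 = 0.90.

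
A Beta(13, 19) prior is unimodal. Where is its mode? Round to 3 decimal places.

0.400

With α,β > 1, mode = (α−1)/(α+β−2) = 12/30 = 0.400.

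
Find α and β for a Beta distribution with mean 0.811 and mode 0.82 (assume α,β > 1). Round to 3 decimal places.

With s = α+β: μ = α/s and mode = (α−1)/(s−2). Eliminating α = μs,
μs − 1 = m(s−2) ⇒ s(μ−m) = 1−2m ⇒ s = -0.64/-0.009 = 71.1111.
So α = μs = 57.671, β = (1−μ)s = 13.440.

α = 57.671, β = 13.440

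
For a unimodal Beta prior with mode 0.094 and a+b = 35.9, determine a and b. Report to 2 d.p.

a = 4.19, b = 31.71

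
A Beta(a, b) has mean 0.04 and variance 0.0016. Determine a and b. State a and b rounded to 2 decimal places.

a = 0.92, b = 22.08

Let s = a+b. The Beta variance is μ(1−μ)/(s+1).
So s+1 = μ(1−μ)/σ² = (0.04×0.96)/0.0016 = 0.0384/0.0016 = 24.0000, giving s = 23.0000.
Then a = μs = 0.04×23.0000 = 0.92 and b = (1−μ)s = 0.96×23.0000 = 22.08.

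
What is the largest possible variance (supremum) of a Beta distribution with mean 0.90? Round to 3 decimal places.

0.090

For fixed mean μ the Beta variance is μ(1−μ)/(α+β+1), increasing as α+β decreases.
Its least upper bound (not attained) is μ(1−μ) = 0.90·0.10 = 0.090.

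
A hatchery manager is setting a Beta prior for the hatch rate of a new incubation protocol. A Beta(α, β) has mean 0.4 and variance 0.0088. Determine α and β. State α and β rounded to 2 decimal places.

Write ν = α+β; then α = μν and Var = μ(1−μ)/(ν+1).
ν = μ(1−μ)/Var − 1 = 0.24/0.0088 − 1 = 26.2727.
α = 0.4·26.2727 = 10.51, β = 0.6·26.2727 = 15.76.

α = 10.51, β = 15.76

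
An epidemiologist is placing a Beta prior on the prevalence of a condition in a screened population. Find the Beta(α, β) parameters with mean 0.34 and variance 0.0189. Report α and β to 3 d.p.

α = 3.697, β = 7.176

By moment matching, α+β = μ(1−μ)/σ² − 1 = (0.34·0.66)/0.0189 − 1 = 11.8730 − 1 = 10.8730.
Since α/(α+β) = μ, α = 0.34·10.8730 = 3.697 and β = 0.66·10.8730 = 7.176.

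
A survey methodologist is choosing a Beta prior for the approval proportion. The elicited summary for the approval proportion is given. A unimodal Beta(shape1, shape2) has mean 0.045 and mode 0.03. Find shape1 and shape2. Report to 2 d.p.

Let s = shape1+shape2. Mean gives shape1 = μs = 0.045s; mode gives (shape1−1)/(s−2) = 0.03.
Substituting: 0.045s − 1 = 0.03(s−2) = 0.03s − 0.06, so 0.015s = 0.94 and s = 62.6667.
Then shape1 = 0.045×62.6667 = 2.82 and shape2 = s−shape1 = 59.85.

shape1 = 2.82, shape2 = 59.85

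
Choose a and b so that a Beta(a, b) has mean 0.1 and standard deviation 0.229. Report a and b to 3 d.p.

a = 0.072, b = 0.645

σ² = 0.229² = 0.052441.
With s = a+b, Var = μ(1−μ)/(s+1), so s+1 = (0.1×0.9)/0.052441 = 1.7162 and s = 0.7162.
a = μs = 0.072, b = (1−μ)s = 0.645.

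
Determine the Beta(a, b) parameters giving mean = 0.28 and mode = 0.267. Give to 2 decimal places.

With s = a+b: μ = a/s and mode = (a−1)/(s−2). Eliminating a = μs,
μs − 1 = m(s−2) ⇒ s(μ−m) = 1−2m ⇒ s = 0.466/0.013 = 35.8462.
So a = μs = 10.04, b = (1−μ)s = 25.81.

a = 10.04, b = 25.81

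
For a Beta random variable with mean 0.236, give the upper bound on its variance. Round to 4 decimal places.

0.1803

For fixed mean μ the Beta variance is μ(1−μ)/(α+β+1), increasing as α+β decreases.
Its least upper bound (not attained) is μ(1−μ) = 0.236·0.764 = 0.1803.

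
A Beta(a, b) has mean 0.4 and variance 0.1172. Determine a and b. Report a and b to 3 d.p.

a = 0.419, b = 0.629

Let s = a+b. The Beta variance is μ(1−μ)/(s+1).
So s+1 = μ(1−μ)/σ² = (0.4×0.6)/0.1172 = 0.24/0.1172 = 2.0478, giving s = 1.0478.
Then a = μs = 0.4×1.0478 = 0.419 and b = (1−μ)s = 0.6×1.0478 = 0.629.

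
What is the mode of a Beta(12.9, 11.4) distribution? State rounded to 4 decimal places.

0.5336

The density x^(α−1)(1−x)^(β−1) is maximised at (α−1)/(α+β−2) = 11.9/22.3 = 0.5336.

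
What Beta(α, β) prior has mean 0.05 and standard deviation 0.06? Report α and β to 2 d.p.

First σ² = 0.0036. Setting α = μn, β = (1−μ)n with n = α+β,
μ(1−μ)/(n+1) = 0.0036 ⇒ n+1 = 0.0475/0.0036 = 13.1944 ⇒ n = 12.1944.
Hence α = 0.05×12.1944 = 0.61, β = 0.95×12.1944 = 11.58.

α = 0.61, β = 11.58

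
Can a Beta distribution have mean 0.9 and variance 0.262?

No

For any Beta, Var(X) < E[X]·(1−E[X]).
Here μ(1−μ) = 0.9×0.1 = 0.09, and 0.262 ≥ 0.09.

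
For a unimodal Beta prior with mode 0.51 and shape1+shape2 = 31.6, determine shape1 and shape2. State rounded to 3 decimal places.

shape1 = 16.096, shape2 = 15.504

Mode = (shape1−1)/(κ−2) with κ = shape1+shape2, so shape1−1 = 0.51·29.6 = 15.096.
shape1 = 16.096; shape2 = κ − shape1 = 15.504.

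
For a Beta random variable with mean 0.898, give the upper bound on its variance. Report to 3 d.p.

0.092

Var = μ(1−μ)/(α+β+1), which approaches μ(1−μ) as α+β → 0.
So the supremum is μ(1−μ) = 0.898×0.102 = 0.092.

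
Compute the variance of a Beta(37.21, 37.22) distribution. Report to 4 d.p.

0.0033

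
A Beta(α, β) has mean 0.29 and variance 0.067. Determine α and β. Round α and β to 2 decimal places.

α = 0.60, β = 1.47

Write ν = α+β; then α = μν and Var = μ(1−μ)/(ν+1).
ν = μ(1−μ)/Var − 1 = 0.2059/0.067 − 1 = 2.0731.
α = 0.29·2.0731 = 0.60, β = 0.71·2.0731 = 1.47.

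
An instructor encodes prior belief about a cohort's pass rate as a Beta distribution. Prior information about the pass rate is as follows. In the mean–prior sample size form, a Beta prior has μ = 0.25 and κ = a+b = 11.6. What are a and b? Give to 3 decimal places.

Split κ in proportion μ : (1−μ): a = 0.25·11.6 = 2.900, b = 11.6 − 2.900 = 8.700.

a = 2.900, b = 8.700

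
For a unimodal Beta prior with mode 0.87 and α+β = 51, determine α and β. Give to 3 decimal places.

Since the density peak of Beta(α,β) is at (α−1)/(α+β−2),
α = 1 + 0.87(51−2) = 43.630 and β = 51 − 43.630 = 7.370.

α = 43.630, β = 7.370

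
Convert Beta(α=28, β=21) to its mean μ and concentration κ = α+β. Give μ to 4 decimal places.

μ = 0.5714, κ = 49

κ = α+β = 28+21 = 49; μ = α/κ = 28/49 = 0.5714.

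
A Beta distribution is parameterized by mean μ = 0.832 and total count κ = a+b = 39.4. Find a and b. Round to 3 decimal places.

Split κ in proportion μ : (1−μ): a = 0.832·39.4 = 32.781, b = 39.4 − 32.781 = 6.619.

a = 32.781, b = 6.619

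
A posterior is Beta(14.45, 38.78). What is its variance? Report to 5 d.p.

0.00365

Var = αβ/[(α+β)²(α+β+1)] = (14.45×38.78)/(53.23²×54.23) = 560.3710/153657.066167 = 0.00365.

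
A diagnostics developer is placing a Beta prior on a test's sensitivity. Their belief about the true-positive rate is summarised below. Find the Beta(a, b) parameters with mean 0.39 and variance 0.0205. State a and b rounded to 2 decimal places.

a = 4.14, b = 6.47

Let s = a+b. The Beta variance is μ(1−μ)/(s+1).
So s+1 = μ(1−μ)/σ² = (0.39×0.61)/0.0205 = 0.2379/0.0205 = 11.6049, giving s = 10.6049.
Then a = μs = 0.39×10.6049 = 4.14 and b = (1−μ)s = 0.61×10.6049 = 6.47.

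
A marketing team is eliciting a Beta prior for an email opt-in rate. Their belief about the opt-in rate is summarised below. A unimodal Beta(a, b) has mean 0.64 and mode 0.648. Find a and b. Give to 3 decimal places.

Let s = a+b. Mean gives a = μs = 0.64s; mode gives (a−1)/(s−2) = 0.648.
Substituting: 0.64s − 1 = 0.648(s−2) = 0.648s − 1.296, so -0.008s = -0.296 and s = 37.0000.
Then a = 0.64×37.0000 = 23.680 and b = s−a = 13.320.

a = 23.680, b = 13.320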